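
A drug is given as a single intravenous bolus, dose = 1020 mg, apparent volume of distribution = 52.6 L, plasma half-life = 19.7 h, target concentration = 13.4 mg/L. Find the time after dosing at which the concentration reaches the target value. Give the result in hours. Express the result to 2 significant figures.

11 h

C₀ = Dose / Vd = 1020 / 52.6 = 19.39 mg/L
k = ln2 / t½ = 0.693147 / 19.7 = 0.03519 h⁻¹
t = ln(C₀ / C) / k = ln(19.39 / 13.4) / 0.03519
  = ln(1.447) / 0.03519 = 0.3695 / 0.03519 = 10.50 h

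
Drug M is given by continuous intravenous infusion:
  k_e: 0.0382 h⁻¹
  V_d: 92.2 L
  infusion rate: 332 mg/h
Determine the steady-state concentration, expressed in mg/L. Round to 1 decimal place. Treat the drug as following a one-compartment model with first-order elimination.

94.3 mg/L

CL = k × Vd = 0.03820 × 92.2 = 3.522 L/h
At steady state Css = R₀ / CL = 332 / 3.522 = 94.26 mg/L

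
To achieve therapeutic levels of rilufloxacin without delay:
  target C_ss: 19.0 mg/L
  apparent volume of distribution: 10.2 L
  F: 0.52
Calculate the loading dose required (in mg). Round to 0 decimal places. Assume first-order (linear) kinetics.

LD = Css × Vd / F = 19.0 × 10.2 / 0.52 = 372.7 mg

373 mg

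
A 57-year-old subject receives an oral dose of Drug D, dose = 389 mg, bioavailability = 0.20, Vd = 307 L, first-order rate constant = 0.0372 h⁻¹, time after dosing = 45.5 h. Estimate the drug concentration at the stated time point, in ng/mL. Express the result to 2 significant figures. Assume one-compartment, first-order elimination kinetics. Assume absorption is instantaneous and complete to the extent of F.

47 ng/mL

Amount reaching circulation = F × Dose = 0.20 × 389.0 = 77.80 mg
C₀ = F·Dose / Vd = 77.80 / 307 = 0.2534 mg/L
C = C₀ · e^(−k·t) = 0.2534 × e^(−0.03720 × 45.5)
  = 0.2534 × 0.1840 = 0.04663 mg/L
Convert: 0.04663 mg/L × 1000 = 46.63 ng/mL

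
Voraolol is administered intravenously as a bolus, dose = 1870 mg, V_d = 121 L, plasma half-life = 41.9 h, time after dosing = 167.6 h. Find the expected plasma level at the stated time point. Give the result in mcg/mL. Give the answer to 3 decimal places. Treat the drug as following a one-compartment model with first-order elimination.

C₀ = Dose / Vd = 1870 / 121 = 15.45 mg/L
k = ln2 / t½ = 0.693147 / 41.9 = 0.01654 h⁻¹
t / t½ = 167.6 / 41.9 = 4 half-lives
C = C₀ × (1/2)^4 = 15.45 × 0.06250 = 0.9656 mg/L
(0.9656 mg/L = 0.9656 mcg/mL)

0.966 mcg/mL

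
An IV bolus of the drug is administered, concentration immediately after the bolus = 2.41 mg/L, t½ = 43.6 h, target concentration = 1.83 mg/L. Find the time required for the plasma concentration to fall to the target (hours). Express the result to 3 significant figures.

17.3 h

k = ln2 / t½ = 0.693147 / 43.6 = 0.01590 h⁻¹
t = ln(C₀ / C) / k = ln(2.410 / 1.83) / 0.01590
  = ln(1.317) / 0.01590 = 0.2754 / 0.01590 = 17.32 h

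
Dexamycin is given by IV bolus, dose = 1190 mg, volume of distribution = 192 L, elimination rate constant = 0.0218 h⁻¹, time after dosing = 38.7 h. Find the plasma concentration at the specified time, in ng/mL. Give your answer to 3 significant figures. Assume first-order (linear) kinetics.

2670 ng/mL

C₀ = Dose / Vd = 1190 / 192 = 6.198 mg/L
C = C₀ · e^(−k·t) = 6.198 × e^(−0.02180 × 38.7)
  = 6.198 × 0.4301 = 2.666 mg/L
Convert: 2.666 mg/L × 1000 = 2666 ng/mL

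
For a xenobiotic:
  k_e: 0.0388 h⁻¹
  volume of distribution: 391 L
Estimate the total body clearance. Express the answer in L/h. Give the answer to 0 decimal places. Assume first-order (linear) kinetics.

CL = k × Vd = 0.0388 × 391 = 15.17 L/h

15 L/h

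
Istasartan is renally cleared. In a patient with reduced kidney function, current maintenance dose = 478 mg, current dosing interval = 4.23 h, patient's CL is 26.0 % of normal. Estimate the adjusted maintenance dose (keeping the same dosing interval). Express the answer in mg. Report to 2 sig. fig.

120 mg

To keep the same average steady-state level, dosing rate must scale with clearance.
CL ratio = 26.0 / 100 = 0.2600
New dose (same interval) = 478 × 0.2600 = 124.3 mg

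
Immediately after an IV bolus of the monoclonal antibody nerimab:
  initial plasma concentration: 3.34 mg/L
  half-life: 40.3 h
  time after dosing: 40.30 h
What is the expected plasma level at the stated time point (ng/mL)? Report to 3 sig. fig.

1670 ng/mL

k = ln2 / t½ = 0.693147 / 40.3 = 0.01720 h⁻¹
t / t½ = 40.30 / 40.3 = 1 half-lives
C = C₀ × (1/2)^1 = 3.340 × 0.5000 = 1.670 mg/L
Convert: 1.670 mg/L × 1000 = 1670 ng/mL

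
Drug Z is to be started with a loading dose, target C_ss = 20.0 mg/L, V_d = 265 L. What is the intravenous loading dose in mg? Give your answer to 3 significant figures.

LD = Css × Vd = 20.0 × 265 = 5300 mg

5300 mg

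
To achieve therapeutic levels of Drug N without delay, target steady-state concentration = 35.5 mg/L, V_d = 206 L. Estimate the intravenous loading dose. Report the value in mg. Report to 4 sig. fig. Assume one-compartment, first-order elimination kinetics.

LD = Css × Vd = 35.5 × 206 = 7313 mg

7313 mg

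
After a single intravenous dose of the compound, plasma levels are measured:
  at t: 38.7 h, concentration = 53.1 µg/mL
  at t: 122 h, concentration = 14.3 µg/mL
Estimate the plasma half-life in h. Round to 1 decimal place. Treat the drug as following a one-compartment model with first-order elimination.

44.0 h

k = ln(C₁/C₂) / (t₂ − t₁) = ln(53.1/14.3) / (122 − 38.7)
  = 1.312 / 83.30 = 0.01575 h⁻¹
t½ = ln2 / k = 0.693147 / 0.01575 = 44.01 h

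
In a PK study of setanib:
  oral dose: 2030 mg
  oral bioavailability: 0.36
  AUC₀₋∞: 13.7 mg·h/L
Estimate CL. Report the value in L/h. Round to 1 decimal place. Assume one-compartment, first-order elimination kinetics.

CL = F·Dose / AUC = 0.36 × 2030 / 13.7 = 53.34 L/h

53.3 L/h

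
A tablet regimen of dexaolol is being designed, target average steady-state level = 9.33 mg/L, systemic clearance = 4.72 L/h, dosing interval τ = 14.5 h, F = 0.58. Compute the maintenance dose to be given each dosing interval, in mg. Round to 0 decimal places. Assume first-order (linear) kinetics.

1101 mg

At steady state, F × (Dose/τ) = Css × CL.
Dose = Css × CL × τ / F = 9.33 × 4.720 × 14.5 / 0.58 = 1101 mg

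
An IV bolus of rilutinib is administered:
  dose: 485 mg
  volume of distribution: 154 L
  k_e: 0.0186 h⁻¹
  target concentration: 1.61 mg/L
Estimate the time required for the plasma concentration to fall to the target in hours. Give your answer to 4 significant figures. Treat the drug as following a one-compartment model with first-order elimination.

C₀ = Dose / Vd = 485.0 / 154 = 3.149 mg/L
t = ln(C₀ / C) / k = ln(3.149 / 1.61) / 0.01860
  = ln(1.956) / 0.01860 = 0.6709 / 0.01860 = 36.07 h

36.07 h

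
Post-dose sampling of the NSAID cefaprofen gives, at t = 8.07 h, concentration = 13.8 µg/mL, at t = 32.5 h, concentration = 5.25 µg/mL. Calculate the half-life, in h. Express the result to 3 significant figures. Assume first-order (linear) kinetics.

17.5 h

k = ln(C₁/C₂) / (t₂ − t₁) = ln(13.8/5.25) / (32.5 − 8.07)
  = 0.9664 / 24.43 = 0.03956 h⁻¹
t½ = ln2 / k = 0.693147 / 0.03956 = 17.52 h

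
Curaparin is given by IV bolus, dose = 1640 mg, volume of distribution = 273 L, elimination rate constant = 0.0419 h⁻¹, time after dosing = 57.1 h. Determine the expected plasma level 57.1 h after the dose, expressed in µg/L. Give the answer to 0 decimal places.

C₀ = Dose / Vd = 1640 / 273 = 6.007 mg/L
C = C₀ · e^(−k·t) = 6.007 × e^(−0.04190 × 57.1)
  = 6.007 × 0.09140 = 0.5490 mg/L
Convert: 0.5490 mg/L × 1000 = 549.0 µg/L

549 µg/L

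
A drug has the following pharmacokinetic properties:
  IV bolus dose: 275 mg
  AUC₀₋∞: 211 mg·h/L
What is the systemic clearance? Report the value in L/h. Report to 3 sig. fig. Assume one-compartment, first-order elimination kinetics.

CL = Dose / AUC = 275 / 211 = 1.303 L/h

1.30 L/h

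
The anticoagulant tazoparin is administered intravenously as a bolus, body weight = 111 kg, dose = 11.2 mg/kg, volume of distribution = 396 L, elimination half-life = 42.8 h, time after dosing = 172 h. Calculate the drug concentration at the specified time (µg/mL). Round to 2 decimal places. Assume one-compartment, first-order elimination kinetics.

0.19 µg/mL

Total dose = 11.2 × 111 = 1243 mg
C₀ = Dose / Vd = 1243 / 396 = 3.139 mg/L
k = ln2 / t½ = 0.693147 / 42.8 = 0.01620 h⁻¹
C = C₀ · e^(−k·t) = 3.139 × e^(−0.01620 × 172)
  = 3.139 × 0.06164 = 0.1935 mg/L
(0.1935 mg/L = 0.1935 µg/mL)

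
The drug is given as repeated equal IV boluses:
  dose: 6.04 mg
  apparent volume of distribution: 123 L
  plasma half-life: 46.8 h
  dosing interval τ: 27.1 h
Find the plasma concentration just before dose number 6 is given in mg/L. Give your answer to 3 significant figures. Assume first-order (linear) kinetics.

C₀ per dose = Dose / Vd = 6.04 / 123 = 0.04911 mg/L
k = ln2 / t½ = 0.693147 / 46.8 = 0.01481 h⁻¹
Fraction remaining after one interval: r = e^(−kτ) = e^(−0.01481 × 27.1) = 0.6694
Before dose 6, 5 doses have been given (aged 1τ, 2τ, 3τ, 4τ, 5τ).
C_trough = C₀ × (r + r² + … + r^5) = C₀ × r(1−r^5)/(1−r)
        = 0.04911 × 0.6694 × (1 − 0.1344) / (1 − 0.6694) = 0.08607 mg/L

0.0861 mg/L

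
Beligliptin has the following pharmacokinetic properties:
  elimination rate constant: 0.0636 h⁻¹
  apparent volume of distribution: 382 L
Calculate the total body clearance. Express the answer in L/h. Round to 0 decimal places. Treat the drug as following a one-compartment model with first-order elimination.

24 L/h

CL = k × Vd = 0.0636 × 382 = 24.30 L/h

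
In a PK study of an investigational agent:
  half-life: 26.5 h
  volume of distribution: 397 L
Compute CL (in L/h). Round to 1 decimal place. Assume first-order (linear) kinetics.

10.4 L/h

k = ln2 / t½ = 0.693147 / 26.5 = 0.02616 h⁻¹
CL = k × Vd = 0.02616 × 397 = 10.39 L/h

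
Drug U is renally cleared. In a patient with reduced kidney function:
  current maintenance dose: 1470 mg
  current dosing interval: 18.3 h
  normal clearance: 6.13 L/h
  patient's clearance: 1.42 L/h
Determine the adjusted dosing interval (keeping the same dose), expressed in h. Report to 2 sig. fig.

To keep the same average steady-state level, dosing rate must scale with clearance.
CL ratio = 1.42 / 6.13 = 0.2316
New interval (same dose) = 18.3 / 0.2316 = 79.02 h

79 h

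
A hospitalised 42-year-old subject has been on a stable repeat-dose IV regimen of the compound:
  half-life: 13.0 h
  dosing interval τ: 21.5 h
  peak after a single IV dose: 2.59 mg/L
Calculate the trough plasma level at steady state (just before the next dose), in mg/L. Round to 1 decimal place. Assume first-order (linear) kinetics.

1.2 mg/L

k = ln2 / t½ = 0.693147 / 13.0 = 0.05332 h⁻¹
e^(−kτ) = e^(−0.05332 × 21.5) = 0.3178
Accumulation ratio R = 1 / (1 − e^(−kτ)) = 1 / (1 − 0.3178) = 1.466
Steady-state trough = C₀ × R × e^(−kτ) = 2.59 × 1.466 × 0.3178 = 1.207 mg/L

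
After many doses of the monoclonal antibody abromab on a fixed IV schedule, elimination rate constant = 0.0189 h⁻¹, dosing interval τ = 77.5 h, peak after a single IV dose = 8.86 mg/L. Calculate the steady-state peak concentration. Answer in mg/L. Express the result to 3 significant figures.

e^(−kτ) = e^(−0.01890 × 77.5) = 0.2311
Accumulation ratio R = 1 / (1 − e^(−kτ)) = 1 / (1 − 0.2311) = 1.301
Steady-state peak = C₀ × R = 8.86 × 1.301 = 11.53 mg/L

11.5 mg/L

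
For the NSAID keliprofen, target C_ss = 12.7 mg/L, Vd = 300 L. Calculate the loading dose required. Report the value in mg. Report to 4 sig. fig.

LD = Css × Vd = 12.7 × 300 = 3810 mg

3810 mg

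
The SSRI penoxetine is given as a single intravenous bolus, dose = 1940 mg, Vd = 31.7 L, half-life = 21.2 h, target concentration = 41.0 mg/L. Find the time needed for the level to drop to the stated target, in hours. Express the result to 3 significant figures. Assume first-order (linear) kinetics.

12.3 h

C₀ = Dose / Vd = 1940 / 31.7 = 61.20 mg/L
k = ln2 / t½ = 0.693147 / 21.2 = 0.03270 h⁻¹
t = ln(C₀ / C) / k = ln(61.20 / 41.0) / 0.03270
  = ln(1.493) / 0.03270 = 0.4008 / 0.03270 = 12.26 h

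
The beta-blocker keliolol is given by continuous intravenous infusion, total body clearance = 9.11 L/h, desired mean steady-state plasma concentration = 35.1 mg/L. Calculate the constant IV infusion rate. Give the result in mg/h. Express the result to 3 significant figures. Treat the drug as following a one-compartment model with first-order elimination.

At steady state, infusion rate R₀ = Css × CL = 35.1 × 9.110 = 319.8 mg/h

320 mg/h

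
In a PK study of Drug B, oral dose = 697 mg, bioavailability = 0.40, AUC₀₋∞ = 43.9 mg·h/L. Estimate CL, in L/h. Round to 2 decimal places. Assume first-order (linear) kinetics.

CL = F·Dose / AUC = 0.40 × 697 / 43.9 = 6.351 L/h

6.35 L/h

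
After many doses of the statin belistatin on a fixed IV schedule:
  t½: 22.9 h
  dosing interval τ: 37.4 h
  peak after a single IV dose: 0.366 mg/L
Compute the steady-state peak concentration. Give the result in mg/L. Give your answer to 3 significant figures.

0.540 mg/L

k = ln2 / t½ = 0.693147 / 22.9 = 0.03027 h⁻¹
e^(−kτ) = e^(−0.03027 × 37.4) = 0.3224
Accumulation ratio R = 1 / (1 − e^(−kτ)) = 1 / (1 − 0.3224) = 1.476
Steady-state peak = C₀ × R = 0.366 × 1.476 = 0.5402 mg/L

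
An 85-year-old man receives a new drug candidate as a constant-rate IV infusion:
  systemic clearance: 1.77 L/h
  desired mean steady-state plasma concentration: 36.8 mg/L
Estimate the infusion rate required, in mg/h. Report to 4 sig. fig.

65.14 mg/h

At steady state, infusion rate R₀ = Css × CL = 36.8 × 1.770 = 65.14 mg/h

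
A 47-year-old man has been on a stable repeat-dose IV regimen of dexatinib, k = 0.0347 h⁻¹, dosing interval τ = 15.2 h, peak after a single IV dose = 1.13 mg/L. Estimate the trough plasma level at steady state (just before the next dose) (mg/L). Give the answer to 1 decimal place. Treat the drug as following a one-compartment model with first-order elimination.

1.6 mg/L

e^(−kτ) = e^(−0.03470 × 15.2) = 0.5901
Accumulation ratio R = 1 / (1 − e^(−kτ)) = 1 / (1 − 0.5901) = 2.440
Steady-state trough = C₀ × R × e^(−kτ) = 1.13 × 2.440 × 0.5901 = 1.627 mg/L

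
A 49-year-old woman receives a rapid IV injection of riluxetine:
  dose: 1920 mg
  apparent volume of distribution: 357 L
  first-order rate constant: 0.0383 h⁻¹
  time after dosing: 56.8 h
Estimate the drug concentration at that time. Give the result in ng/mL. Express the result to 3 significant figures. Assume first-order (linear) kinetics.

611 ng/mL

C₀ = Dose / Vd = 1920 / 357 = 5.378 mg/L
C = C₀ · e^(−k·t) = 5.378 × e^(−0.03830 × 56.8)
  = 5.378 × 0.1136 = 0.6109 mg/L
Convert: 0.6109 mg/L × 1000 = 610.9 ng/mL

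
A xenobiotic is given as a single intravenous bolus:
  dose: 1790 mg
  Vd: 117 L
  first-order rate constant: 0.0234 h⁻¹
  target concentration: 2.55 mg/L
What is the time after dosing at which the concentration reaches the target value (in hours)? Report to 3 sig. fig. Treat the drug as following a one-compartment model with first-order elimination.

76.6 h

C₀ = Dose / Vd = 1790 / 117 = 15.30 mg/L
t = ln(C₀ / C) / k = ln(15.30 / 2.55) / 0.02340
  = ln(6.000) / 0.02340 = 1.792 / 0.02340 = 76.58 h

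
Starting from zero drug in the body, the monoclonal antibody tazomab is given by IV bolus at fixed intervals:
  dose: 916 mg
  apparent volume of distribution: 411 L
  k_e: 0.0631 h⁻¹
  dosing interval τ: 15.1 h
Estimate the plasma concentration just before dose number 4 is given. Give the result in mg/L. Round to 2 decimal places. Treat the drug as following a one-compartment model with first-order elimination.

1.32 mg/L

C₀ per dose = Dose / Vd = 916 / 411 = 2.229 mg/L
Fraction remaining after one interval: r = e^(−kτ) = e^(−0.06310 × 15.1) = 0.3857
Before dose 4, 3 doses have been given (aged 1τ, 2τ, 3τ).
C_trough = C₀ × (r + r² + … + r^3) = C₀ × r(1−r^3)/(1−r)
        = 2.229 × 0.3857 × (1 − 0.05738) / (1 − 0.3857) = 1.319 mg/L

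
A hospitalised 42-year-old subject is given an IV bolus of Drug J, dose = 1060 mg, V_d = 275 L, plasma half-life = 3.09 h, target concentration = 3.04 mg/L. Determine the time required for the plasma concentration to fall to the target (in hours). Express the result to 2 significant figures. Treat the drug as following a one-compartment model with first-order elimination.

1.1 h

C₀ = Dose / Vd = 1060 / 275 = 3.855 mg/L
k = ln2 / t½ = 0.693147 / 3.09 = 0.2243 h⁻¹
t = ln(C₀ / C) / k = ln(3.855 / 3.04) / 0.2243
  = ln(1.268) / 0.2243 = 0.2374 / 0.2243 = 1.058 h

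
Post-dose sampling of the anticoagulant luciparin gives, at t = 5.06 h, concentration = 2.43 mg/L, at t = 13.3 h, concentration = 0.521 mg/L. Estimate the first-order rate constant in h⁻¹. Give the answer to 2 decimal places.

0.19 h⁻¹

k = ln(C₁/C₂) / (t₂ − t₁) = ln(2.43/0.521) / (13.3 − 5.06)
  = 1.540 / 8.240 = 0.1869 h⁻¹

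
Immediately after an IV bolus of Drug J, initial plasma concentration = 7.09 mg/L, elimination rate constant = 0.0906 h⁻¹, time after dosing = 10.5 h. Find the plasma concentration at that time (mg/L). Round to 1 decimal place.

C = C₀ · e^(−k·t) = 7.090 × e^(−0.09060 × 10.5)
  = 7.090 × 0.3862 = 2.738 mg/L

2.7 mg/L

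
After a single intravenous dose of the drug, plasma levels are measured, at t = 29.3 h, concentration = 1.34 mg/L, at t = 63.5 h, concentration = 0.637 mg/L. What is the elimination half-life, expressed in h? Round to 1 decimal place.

k = ln(C₁/C₂) / (t₂ − t₁) = ln(1.34/0.637) / (63.5 − 29.3)
  = 0.7437 / 34.20 = 0.02175 h⁻¹
t½ = ln2 / k = 0.693147 / 0.02175 = 31.87 h

31.9 h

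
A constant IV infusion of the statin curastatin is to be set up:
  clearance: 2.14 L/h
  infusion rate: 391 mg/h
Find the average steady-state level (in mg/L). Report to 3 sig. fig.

At steady state Css = R₀ / CL = 391 / 2.140 = 182.7 mg/L

183 mg/L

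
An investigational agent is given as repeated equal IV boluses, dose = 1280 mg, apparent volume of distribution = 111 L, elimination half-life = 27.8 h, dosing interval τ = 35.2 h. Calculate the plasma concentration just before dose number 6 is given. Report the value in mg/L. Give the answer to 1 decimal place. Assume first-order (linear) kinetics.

8.1 mg/L

C₀ per dose = Dose / Vd = 1280 / 111 = 11.53 mg/L
k = ln2 / t½ = 0.693147 / 27.8 = 0.02493 h⁻¹
Fraction remaining after one interval: r = e^(−kτ) = e^(−0.02493 × 35.2) = 0.4158
Before dose 6, 5 doses have been given (aged 1τ, 2τ, 3τ, 4τ, 5τ).
C_trough = C₀ × (r + r² + … + r^5) = C₀ × r(1−r^5)/(1−r)
        = 11.53 × 0.4158 × (1 − 0.01243) / (1 − 0.4158) = 8.104 mg/L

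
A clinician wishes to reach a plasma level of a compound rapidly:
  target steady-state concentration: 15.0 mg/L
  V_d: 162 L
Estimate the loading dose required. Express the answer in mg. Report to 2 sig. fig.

2400 mg

LD = Css × Vd = 15.0 × 162 = 2430 mg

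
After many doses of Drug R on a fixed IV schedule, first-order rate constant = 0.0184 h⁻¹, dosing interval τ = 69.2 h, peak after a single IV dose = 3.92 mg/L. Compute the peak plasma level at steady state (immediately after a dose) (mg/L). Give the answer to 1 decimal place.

e^(−kτ) = e^(−0.01840 × 69.2) = 0.2799
Accumulation ratio R = 1 / (1 − e^(−kτ)) = 1 / (1 − 0.2799) = 1.389
Steady-state peak = C₀ × R = 3.92 × 1.389 = 5.445 mg/L

5.4 mg/L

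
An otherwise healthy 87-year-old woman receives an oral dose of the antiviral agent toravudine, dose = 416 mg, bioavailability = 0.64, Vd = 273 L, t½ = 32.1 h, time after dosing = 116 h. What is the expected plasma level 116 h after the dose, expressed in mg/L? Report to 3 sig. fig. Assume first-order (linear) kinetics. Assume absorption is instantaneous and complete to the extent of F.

Amount reaching circulation = F × Dose = 0.64 × 416.0 = 266.2 mg
C₀ = F·Dose / Vd = 266.2 / 273 = 0.9751 mg/L
k = ln2 / t½ = 0.693147 / 32.1 = 0.02159 h⁻¹
C = C₀ · e^(−k·t) = 0.9751 × e^(−0.02159 × 116)
  = 0.9751 × 0.08172 = 0.07969 mg/L

0.0797 mg/L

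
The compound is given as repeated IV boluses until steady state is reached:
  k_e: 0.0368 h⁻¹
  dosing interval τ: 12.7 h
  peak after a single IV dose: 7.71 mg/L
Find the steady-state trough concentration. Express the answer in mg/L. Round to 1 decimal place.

e^(−kτ) = e^(−0.03680 × 12.7) = 0.6267
Accumulation ratio R = 1 / (1 − e^(−kτ)) = 1 / (1 − 0.6267) = 2.679
Steady-state trough = C₀ × R × e^(−kτ) = 7.71 × 2.679 × 0.6267 = 12.94 mg/L

12.9 mg/L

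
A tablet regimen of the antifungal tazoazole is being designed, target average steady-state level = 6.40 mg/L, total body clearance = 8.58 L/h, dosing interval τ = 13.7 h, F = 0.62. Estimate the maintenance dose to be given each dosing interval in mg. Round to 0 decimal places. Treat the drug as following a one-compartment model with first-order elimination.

1213 mg

At steady state, F × (Dose/τ) = Css × CL.
Dose = Css × CL × τ / F = 6.40 × 8.580 × 13.7 / 0.62 = 1213 mg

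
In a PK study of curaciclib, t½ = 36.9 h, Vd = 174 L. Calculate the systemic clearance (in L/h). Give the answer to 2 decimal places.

3.27 L/h

k = ln2 / t½ = 0.693147 / 36.9 = 0.01878 h⁻¹
CL = k × Vd = 0.01878 × 174 = 3.268 L/h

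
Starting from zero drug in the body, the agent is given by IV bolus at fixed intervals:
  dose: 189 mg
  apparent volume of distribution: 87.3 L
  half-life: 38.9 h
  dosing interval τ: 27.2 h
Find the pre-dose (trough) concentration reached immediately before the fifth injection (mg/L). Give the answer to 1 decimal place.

C₀ per dose = Dose / Vd = 189 / 87.3 = 2.165 mg/L
k = ln2 / t½ = 0.693147 / 38.9 = 0.01782 h⁻¹
Fraction remaining after one interval: r = e^(−kτ) = e^(−0.01782 × 27.2) = 0.6159
Before dose 5, 4 doses have been given (aged 1τ, 2τ, 3τ, 4τ).
C_trough = C₀ × (r + r² + … + r^4) = C₀ × r(1−r^4)/(1−r)
        = 2.165 × 0.6159 × (1 − 0.1439) / (1 − 0.6159) = 2.972 mg/L

3.0 mg/L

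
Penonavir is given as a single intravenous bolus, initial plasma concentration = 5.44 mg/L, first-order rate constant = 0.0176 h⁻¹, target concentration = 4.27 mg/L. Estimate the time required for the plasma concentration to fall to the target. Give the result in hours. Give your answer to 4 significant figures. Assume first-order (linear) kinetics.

13.76 h

t = ln(C₀ / C) / k = ln(5.440 / 4.27) / 0.01760
  = ln(1.274) / 0.01760 = 0.2422 / 0.01760 = 13.76 h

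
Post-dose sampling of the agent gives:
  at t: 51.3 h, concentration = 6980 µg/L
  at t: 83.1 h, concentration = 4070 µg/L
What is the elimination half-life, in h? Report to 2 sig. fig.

k = ln(C₁/C₂) / (t₂ − t₁) = ln(6980/4070) / (83.1 − 51.3)
  = 0.5394 / 31.80 = 0.01696 h⁻¹
t½ = ln2 / k = 0.693147 / 0.01696 = 40.87 h

41 h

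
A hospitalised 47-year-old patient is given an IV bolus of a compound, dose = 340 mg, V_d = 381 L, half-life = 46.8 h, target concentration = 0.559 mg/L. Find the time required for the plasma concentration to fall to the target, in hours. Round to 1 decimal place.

C₀ = Dose / Vd = 340.0 / 381 = 0.8924 mg/L
k = ln2 / t½ = 0.693147 / 46.8 = 0.01481 h⁻¹
t = ln(C₀ / C) / k = ln(0.8924 / 0.559) / 0.01481
  = ln(1.596) / 0.01481 = 0.4675 / 0.01481 = 31.57 h

31.6 h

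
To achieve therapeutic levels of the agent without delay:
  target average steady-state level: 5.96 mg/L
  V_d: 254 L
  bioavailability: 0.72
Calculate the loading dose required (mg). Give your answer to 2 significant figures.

LD = Css × Vd / F = 5.96 × 254 / 0.72 = 2103 mg

2100 mg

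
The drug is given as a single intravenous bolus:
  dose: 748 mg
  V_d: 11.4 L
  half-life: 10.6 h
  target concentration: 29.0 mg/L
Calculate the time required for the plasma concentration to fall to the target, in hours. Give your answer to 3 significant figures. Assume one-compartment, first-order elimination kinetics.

C₀ = Dose / Vd = 748.0 / 11.4 = 65.61 mg/L
k = ln2 / t½ = 0.693147 / 10.6 = 0.06539 h⁻¹
t = ln(C₀ / C) / k = ln(65.61 / 29.0) / 0.06539
  = ln(2.262) / 0.06539 = 0.8162 / 0.06539 = 12.48 h

12.5 h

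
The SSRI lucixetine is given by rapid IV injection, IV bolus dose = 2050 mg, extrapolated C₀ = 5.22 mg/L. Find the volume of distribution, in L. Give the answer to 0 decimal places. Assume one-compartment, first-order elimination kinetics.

Vd = Dose / C₀ = 2050 / 5.22 = 392.7 L

393 L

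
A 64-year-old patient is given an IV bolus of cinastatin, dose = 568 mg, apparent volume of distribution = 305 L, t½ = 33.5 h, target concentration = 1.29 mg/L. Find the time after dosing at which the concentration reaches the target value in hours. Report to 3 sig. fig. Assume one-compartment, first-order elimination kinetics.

17.7 h

C₀ = Dose / Vd = 568.0 / 305 = 1.862 mg/L
k = ln2 / t½ = 0.693147 / 33.5 = 0.02069 h⁻¹
t = ln(C₀ / C) / k = ln(1.862 / 1.29) / 0.02069
  = ln(1.443) / 0.02069 = 0.3667 / 0.02069 = 17.72 h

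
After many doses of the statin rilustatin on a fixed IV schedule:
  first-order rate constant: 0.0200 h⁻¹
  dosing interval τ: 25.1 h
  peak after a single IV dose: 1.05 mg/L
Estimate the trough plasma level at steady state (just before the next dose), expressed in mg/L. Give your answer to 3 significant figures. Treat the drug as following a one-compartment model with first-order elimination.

e^(−kτ) = e^(−0.02000 × 25.1) = 0.6053
Accumulation ratio R = 1 / (1 − e^(−kτ)) = 1 / (1 − 0.6053) = 2.534
Steady-state trough = C₀ × R × e^(−kτ) = 1.05 × 2.534 × 0.6053 = 1.611 mg/L

1.61 mg/L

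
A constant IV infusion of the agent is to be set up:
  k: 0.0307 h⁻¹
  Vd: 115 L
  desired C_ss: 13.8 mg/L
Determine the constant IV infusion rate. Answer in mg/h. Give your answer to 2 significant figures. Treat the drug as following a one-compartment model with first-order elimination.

49 mg/h

CL = k × Vd = 0.03070 × 115 = 3.531 L/h
At steady state, infusion rate R₀ = Css × CL = 13.8 × 3.531 = 48.73 mg/h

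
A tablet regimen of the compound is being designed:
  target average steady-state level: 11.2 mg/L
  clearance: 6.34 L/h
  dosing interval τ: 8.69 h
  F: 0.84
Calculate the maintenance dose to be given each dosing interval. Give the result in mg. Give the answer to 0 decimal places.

At steady state, F × (Dose/τ) = Css × CL.
Dose = Css × CL × τ / F = 11.2 × 6.340 × 8.69 / 0.84 = 734.6 mg

735 mg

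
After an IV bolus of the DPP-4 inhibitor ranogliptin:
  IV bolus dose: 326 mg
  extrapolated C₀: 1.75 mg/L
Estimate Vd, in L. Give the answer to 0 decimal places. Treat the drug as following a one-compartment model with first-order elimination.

186 L

Vd = Dose / C₀ = 326.0 / 1.75 = 186.3 L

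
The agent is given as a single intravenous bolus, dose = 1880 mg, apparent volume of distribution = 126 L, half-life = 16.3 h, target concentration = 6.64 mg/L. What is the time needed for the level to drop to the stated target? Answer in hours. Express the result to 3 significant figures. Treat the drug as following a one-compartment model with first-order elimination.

C₀ = Dose / Vd = 1880 / 126 = 14.92 mg/L
k = ln2 / t½ = 0.693147 / 16.3 = 0.04252 h⁻¹
t = ln(C₀ / C) / k = ln(14.92 / 6.64) / 0.04252
  = ln(2.247) / 0.04252 = 0.8096 / 0.04252 = 19.04 h

19.0 h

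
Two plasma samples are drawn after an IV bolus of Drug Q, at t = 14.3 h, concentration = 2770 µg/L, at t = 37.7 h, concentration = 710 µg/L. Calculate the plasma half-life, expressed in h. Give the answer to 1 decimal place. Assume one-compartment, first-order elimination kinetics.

11.9 h

k = ln(C₁/C₂) / (t₂ − t₁) = ln(2770/710) / (37.7 − 14.3)
  = 1.361 / 23.40 = 0.05816 h⁻¹
t½ = ln2 / k = 0.693147 / 0.05816 = 11.92 h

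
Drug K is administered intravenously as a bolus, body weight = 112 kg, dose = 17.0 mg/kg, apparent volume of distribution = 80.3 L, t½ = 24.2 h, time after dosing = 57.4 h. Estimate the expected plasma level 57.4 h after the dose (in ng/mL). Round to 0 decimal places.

Total dose = 17.0 × 112 = 1904 mg
C₀ = Dose / Vd = 1904 / 80.3 = 23.71 mg/L
k = ln2 / t½ = 0.693147 / 24.2 = 0.02864 h⁻¹
C = C₀ · e^(−k·t) = 23.71 × e^(−0.02864 × 57.4)
  = 23.71 × 0.1932 = 4.581 mg/L
Convert: 4.581 mg/L × 1000 = 4581 ng/mL

4581 ng/mL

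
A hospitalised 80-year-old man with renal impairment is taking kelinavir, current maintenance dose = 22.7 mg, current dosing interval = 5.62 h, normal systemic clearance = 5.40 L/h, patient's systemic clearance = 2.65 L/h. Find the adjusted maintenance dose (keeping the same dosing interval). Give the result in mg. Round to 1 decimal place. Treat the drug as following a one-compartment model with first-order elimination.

11.1 mg

To keep the same average steady-state level, dosing rate must scale with clearance.
CL ratio = 2.65 / 5.40 = 0.4907
New dose (same interval) = 22.7 × 0.4907 = 11.14 mg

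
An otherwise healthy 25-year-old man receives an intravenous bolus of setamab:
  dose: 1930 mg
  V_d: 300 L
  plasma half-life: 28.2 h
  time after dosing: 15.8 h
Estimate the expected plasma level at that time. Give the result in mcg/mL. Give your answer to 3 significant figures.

C₀ = Dose / Vd = 1930 / 300 = 6.433 mg/L
k = ln2 / t½ = 0.693147 / 28.2 = 0.02458 h⁻¹
C = C₀ · e^(−k·t) = 6.433 × e^(−0.02458 × 15.8)
  = 6.433 × 0.6782 = 4.363 mg/L
(4.363 mg/L = 4.363 mcg/mL)

4.36 mcg/mL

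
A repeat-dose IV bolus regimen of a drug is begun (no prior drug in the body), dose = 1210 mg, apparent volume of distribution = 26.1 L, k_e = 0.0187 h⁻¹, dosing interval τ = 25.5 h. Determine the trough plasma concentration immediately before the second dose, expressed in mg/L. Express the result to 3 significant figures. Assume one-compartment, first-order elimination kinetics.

28.8 mg/L

C₀ per dose = Dose / Vd = 1210 / 26.1 = 46.36 mg/L
Fraction remaining after one interval: r = e^(−kτ) = e^(−0.01870 × 25.5) = 0.6207
Before dose 2, 1 dose has been given (aged 1τ).
C_trough = C₀ × r = 46.36 × 0.6207 = 28.78 mg/L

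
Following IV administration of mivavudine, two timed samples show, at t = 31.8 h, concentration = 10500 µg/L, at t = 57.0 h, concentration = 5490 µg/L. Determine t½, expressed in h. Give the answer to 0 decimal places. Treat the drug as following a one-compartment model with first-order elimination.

27 h

k = ln(C₁/C₂) / (t₂ − t₁) = ln(10500/5490) / (57.0 − 31.8)
  = 0.6484 / 25.20 = 0.02573 h⁻¹
t½ = ln2 / k = 0.693147 / 0.02573 = 26.94 h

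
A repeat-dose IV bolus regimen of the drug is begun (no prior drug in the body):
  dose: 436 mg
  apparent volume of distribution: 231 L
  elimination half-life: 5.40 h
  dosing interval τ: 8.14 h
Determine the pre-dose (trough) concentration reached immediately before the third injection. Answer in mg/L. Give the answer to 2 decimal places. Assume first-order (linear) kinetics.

0.90 mg/L

C₀ per dose = Dose / Vd = 436 / 231 = 1.887 mg/L
k = ln2 / t½ = 0.693147 / 5.40 = 0.1284 h⁻¹
Fraction remaining after one interval: r = e^(−kτ) = e^(−0.1284 × 8.14) = 0.3516
Before dose 3, 2 doses have been given (aged 1τ, 2τ).
C_trough = C₀ × (r + r²) = 1.887 × (0.3516 + 0.1236) = 0.8967 mg/L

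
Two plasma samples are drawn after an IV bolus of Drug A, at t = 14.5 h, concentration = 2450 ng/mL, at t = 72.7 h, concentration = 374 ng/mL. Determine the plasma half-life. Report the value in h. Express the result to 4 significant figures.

k = ln(C₁/C₂) / (t₂ − t₁) = ln(2450/374) / (72.7 − 14.5)
  = 1.880 / 58.20 = 0.03230 h⁻¹
t½ = ln2 / k = 0.693147 / 0.03230 = 21.46 h

21.46 h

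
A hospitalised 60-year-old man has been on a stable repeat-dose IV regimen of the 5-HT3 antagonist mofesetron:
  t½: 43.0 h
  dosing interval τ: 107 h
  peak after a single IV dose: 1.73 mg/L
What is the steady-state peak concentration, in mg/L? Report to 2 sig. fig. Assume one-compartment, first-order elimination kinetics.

2.1 mg/L

k = ln2 / t½ = 0.693147 / 43.0 = 0.01612 h⁻¹
e^(−kτ) = e^(−0.01612 × 107) = 0.1782
Accumulation ratio R = 1 / (1 − e^(−kτ)) = 1 / (1 − 0.1782) = 1.217
Steady-state peak = C₀ × R = 1.73 × 1.217 = 2.105 mg/L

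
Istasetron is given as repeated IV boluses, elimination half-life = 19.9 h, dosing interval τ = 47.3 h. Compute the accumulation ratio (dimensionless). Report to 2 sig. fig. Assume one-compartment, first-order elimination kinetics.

k = ln2 / t½ = 0.693147 / 19.9 = 0.03483 h⁻¹
e^(−kτ) = e^(−0.03483 × 47.3) = 0.1925
Accumulation ratio R = 1 / (1 − e^(−kτ)) = 1 / (1 − 0.1925) = 1.238

1.2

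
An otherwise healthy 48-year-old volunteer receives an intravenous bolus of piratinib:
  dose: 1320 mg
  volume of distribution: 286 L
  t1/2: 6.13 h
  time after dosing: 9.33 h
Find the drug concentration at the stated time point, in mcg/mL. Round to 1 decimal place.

1.6 mcg/mL

C₀ = Dose / Vd = 1320 / 286 = 4.615 mg/L
k = ln2 / t½ = 0.693147 / 6.13 = 0.1131 h⁻¹
C = C₀ · e^(−k·t) = 4.615 × e^(−0.1131 × 9.33)
  = 4.615 × 0.3481 = 1.606 mg/L
(1.606 mg/L = 1.606 mcg/mL)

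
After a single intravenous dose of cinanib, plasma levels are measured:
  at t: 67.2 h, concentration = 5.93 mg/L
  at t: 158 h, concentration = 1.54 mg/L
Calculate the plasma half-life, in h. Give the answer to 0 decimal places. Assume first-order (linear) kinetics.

k = ln(C₁/C₂) / (t₂ − t₁) = ln(5.93/1.54) / (158 − 67.2)
  = 1.348 / 90.80 = 0.01485 h⁻¹
t½ = ln2 / k = 0.693147 / 0.01485 = 46.68 h

47 h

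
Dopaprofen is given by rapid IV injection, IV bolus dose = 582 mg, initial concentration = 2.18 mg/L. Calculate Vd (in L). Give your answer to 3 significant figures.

Vd = Dose / C₀ = 582.0 / 2.18 = 267.0 L

267 L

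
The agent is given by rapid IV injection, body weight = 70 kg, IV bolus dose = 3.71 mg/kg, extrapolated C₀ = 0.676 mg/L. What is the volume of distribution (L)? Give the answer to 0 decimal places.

Dose = 3.71 × 70 = 259.7 mg
Vd = Dose / C₀ = 259.7 / 0.676 = 384.2 L

384 L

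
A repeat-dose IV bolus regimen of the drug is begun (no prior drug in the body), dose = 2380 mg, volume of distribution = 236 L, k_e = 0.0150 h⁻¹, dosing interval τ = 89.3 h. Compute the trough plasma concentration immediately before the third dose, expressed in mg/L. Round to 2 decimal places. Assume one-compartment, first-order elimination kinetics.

C₀ per dose = Dose / Vd = 2380 / 236 = 10.08 mg/L
Fraction remaining after one interval: r = e^(−kτ) = e^(−0.01500 × 89.3) = 0.2620
Before dose 3, 2 doses have been given (aged 1τ, 2τ).
C_trough = C₀ × (r + r²) = 10.08 × (0.2620 + 0.06864) = 3.333 mg/L

3.33 mg/L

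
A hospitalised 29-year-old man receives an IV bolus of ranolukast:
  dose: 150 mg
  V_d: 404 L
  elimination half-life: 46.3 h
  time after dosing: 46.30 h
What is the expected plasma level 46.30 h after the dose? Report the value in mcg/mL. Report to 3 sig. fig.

0.186 mcg/mL

C₀ = Dose / Vd = 150.0 / 404 = 0.3713 mg/L
k = ln2 / t½ = 0.693147 / 46.3 = 0.01497 h⁻¹
t / t½ = 46.30 / 46.3 = 1 half-lives
C = C₀ × (1/2)^1 = 0.3713 × 0.5000 = 0.1857 mg/L
(0.1857 mg/L = 0.1857 mcg/mL)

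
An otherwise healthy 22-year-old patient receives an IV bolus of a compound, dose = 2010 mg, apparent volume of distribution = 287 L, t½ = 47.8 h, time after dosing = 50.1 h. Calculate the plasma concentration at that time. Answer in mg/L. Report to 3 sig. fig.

C₀ = Dose / Vd = 2010 / 287 = 7.003 mg/L
k = ln2 / t½ = 0.693147 / 47.8 = 0.01450 h⁻¹
C = C₀ · e^(−k·t) = 7.003 × e^(−0.01450 × 50.1)
  = 7.003 × 0.4836 = 3.387 mg/L

3.39 mg/L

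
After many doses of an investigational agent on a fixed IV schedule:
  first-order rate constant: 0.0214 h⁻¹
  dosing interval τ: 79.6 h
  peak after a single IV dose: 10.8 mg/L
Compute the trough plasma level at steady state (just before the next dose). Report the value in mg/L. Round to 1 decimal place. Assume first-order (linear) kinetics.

2.4 mg/L

e^(−kτ) = e^(−0.02140 × 79.6) = 0.1821
Accumulation ratio R = 1 / (1 − e^(−kτ)) = 1 / (1 − 0.1821) = 1.223
Steady-state trough = C₀ × R × e^(−kτ) = 10.8 × 1.223 × 0.1821 = 2.405 mg/L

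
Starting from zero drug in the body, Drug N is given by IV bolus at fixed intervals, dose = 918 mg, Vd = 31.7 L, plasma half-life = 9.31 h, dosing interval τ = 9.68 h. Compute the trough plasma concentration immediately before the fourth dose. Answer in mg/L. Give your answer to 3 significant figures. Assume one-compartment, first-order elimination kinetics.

24.3 mg/L

C₀ per dose = Dose / Vd = 918 / 31.7 = 28.96 mg/L
k = ln2 / t½ = 0.693147 / 9.31 = 0.07445 h⁻¹
Fraction remaining after one interval: r = e^(−kτ) = e^(−0.07445 × 9.68) = 0.4864
Before dose 4, 3 doses have been given (aged 1τ, 2τ, 3τ).
C_trough = C₀ × (r + r² + … + r^3) = C₀ × r(1−r^3)/(1−r)
        = 28.96 × 0.4864 × (1 − 0.1151) / (1 − 0.4864) = 24.27 mg/L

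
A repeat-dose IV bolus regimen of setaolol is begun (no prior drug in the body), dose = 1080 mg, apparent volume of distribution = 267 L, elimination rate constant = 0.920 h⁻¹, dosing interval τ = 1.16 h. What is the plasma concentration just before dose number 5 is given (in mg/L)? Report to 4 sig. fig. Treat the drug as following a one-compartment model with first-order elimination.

2.091 mg/L

C₀ per dose = Dose / Vd = 1080 / 267 = 4.045 mg/L
Fraction remaining after one interval: r = e^(−kτ) = e^(−0.9200 × 1.16) = 0.3440
Before dose 5, 4 doses have been given (aged 1τ, 2τ, 3τ, 4τ).
C_trough = C₀ × (r + r² + … + r^4) = C₀ × r(1−r^4)/(1−r)
        = 4.045 × 0.3440 × (1 − 0.01400) / (1 − 0.3440) = 2.091 mg/L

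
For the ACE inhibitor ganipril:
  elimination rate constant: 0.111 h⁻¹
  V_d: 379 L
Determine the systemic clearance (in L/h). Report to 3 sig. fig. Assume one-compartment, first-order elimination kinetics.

CL = k × Vd = 0.111 × 379 = 42.07 L/h

42.1 L/h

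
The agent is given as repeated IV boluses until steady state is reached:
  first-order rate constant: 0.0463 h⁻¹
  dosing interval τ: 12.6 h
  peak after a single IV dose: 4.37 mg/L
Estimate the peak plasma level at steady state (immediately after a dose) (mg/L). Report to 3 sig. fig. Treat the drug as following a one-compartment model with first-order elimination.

9.89 mg/L

e^(−kτ) = e^(−0.04630 × 12.6) = 0.5580
Accumulation ratio R = 1 / (1 − e^(−kτ)) = 1 / (1 − 0.5580) = 2.262
Steady-state peak = C₀ × R = 4.37 × 2.262 = 9.885 mg/L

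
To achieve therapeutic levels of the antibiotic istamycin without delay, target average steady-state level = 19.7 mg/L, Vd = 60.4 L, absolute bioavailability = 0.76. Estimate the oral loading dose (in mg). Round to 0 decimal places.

LD = Css × Vd / F = 19.7 × 60.4 / 0.76 = 1566 mg

1566 mg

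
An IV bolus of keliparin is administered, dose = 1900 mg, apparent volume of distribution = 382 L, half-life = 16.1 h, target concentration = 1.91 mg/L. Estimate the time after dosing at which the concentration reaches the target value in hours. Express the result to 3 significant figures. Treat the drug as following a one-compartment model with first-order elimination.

22.2 h

C₀ = Dose / Vd = 1900 / 382 = 4.974 mg/L
k = ln2 / t½ = 0.693147 / 16.1 = 0.04305 h⁻¹
t = ln(C₀ / C) / k = ln(4.974 / 1.91) / 0.04305
  = ln(2.604) / 0.04305 = 0.9570 / 0.04305 = 22.23 h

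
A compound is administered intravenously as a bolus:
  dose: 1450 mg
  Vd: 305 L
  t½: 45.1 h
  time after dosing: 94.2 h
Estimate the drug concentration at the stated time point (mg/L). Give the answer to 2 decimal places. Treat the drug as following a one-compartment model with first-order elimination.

1.12 mg/L

C₀ = Dose / Vd = 1450 / 305 = 4.754 mg/L
k = ln2 / t½ = 0.693147 / 45.1 = 0.01537 h⁻¹
C = C₀ · e^(−k·t) = 4.754 × e^(−0.01537 × 94.2)
  = 4.754 × 0.2351 = 1.118 mg/L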